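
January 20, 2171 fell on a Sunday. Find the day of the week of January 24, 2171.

Thursday

Within January 2171: 24 − 20 = 4 days.
4 mod 7 = 4, so 4 days after Sunday is Thursday.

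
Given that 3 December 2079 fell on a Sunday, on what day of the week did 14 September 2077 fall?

Count forward from the earlier date (September 14, 2077) to the later (December 3, 2079):
September 14, 2077 → September 14, 2078: 365 days.
September 14, 2078 → September 14, 2079: 365 days.
September 2079: 30 − 14 = 16 days remain.
Then October (31), November (30): 31 + 30 = 61 days.
December 1–3, 2079: 3 days.
Residual: 80 days.
Total: 810 days.
810 mod 7 = 5, so 5 days before Sunday is Tuesday.

Tuesday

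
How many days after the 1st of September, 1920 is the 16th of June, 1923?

1018

September 1, 1920 → September 1, 1921: 365 days.
September 1, 1921 → September 1, 1922: 365 days.
September 1922: 30 − 1 = 29 days remain.
Then October (31), November (30), December (31), January (31), February 1923 (28), March (31), April (30), May (31): 31 + 30 + 31 + 31 + 28 + 31 + 30 + 31 = 243 days.
June 1–16, 1923: 16 days.
Residual: 288 days.
Total: 1018 days.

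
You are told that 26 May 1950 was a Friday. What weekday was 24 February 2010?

Wednesday

Day-of-year of May 26, 1950: 146.
Day-of-year of February 24, 2010: 55.
1950 has 365 days, so 365 − 146 = 219 days remain in 1950.
Full years 1951–2009: 44 common + 15 leap = 44×365 + 15×366 = 21550 days.
Total: 219 + 21550 + 55 = 21824 days.
21824 mod 7 = 5, so 5 days after Friday is Wednesday.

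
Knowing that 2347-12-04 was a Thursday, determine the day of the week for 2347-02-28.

Friday

Count forward from the earlier date (February 28, 2347) to the later (December 4, 2347):
February 2347: 28 − 28 = 0 days remain (2347 is not a leap year, so February has 28 days).
Then 9 full months totalling 275 days.
December 1–4, 2347: 4 days.
Total: 0 + 275 + 4 = 279 days.
279 mod 7 = 6, so 6 days before Thursday is Friday.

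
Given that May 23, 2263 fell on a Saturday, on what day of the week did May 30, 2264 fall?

Monday

Day-of-year of May 23, 2263: 143.
Day-of-year of May 30, 2264: 151.
2263 has 365 days, so 365 − 143 = 222 days remain in 2263.
Total: 222 + 151 = 373 days.
373 mod 7 = 2, so 2 days after Saturday is Monday.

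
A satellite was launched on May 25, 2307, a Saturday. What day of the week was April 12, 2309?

Day-of-year of May 25, 2307: 145.
Day-of-year of April 12, 2309: 102.
2307 has 365 days, so 365 − 145 = 220 days remain in 2307.
Full years: 2308: 366. Sum = 366.
Total: 220 + 366 + 102 = 688 days.
688 mod 7 = 2, so 2 days after Saturday is Monday.

Monday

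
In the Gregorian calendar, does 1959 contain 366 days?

1959 is not a leap year.

No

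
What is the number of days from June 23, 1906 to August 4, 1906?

42

June 1906: 30 − 23 = 7 days remain.
Then July (31): 31 days.
August 1–4, 1906: 4 days.
Total: 7 + 31 + 4 = 42 days.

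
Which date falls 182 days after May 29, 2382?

November 27, 2382

Count 182 days after May 29, 2382:
May 2382: 31 − 29 = 2 days remain.
Then June (30), July (31), August (31), September (30), October (31): 30 + 31 + 31 + 30 + 31 = 153 days.
November 1–27, 2382: 27 days.
Total: 2 + 153 + 27 = 182 days.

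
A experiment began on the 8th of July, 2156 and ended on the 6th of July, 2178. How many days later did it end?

8033

Day-of-year of July 8, 2156: 190.
Day-of-year of July 6, 2178: 187.
2156 has 366 days, so 366 − 190 = 176 days remain in 2156.
Full years 2157–2177: 16 common + 5 leap = 16×365 + 5×366 = 7670 days.
Total: 176 + 7670 + 187 = 8033 days.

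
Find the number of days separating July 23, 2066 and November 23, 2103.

13636

Day-of-year of July 23, 2066: 204.
Day-of-year of November 23, 2103: 327.
2066 has 365 days, so 365 − 204 = 161 days remain in 2066.
Full years 2067–2102: 28 common + 8 leap = 28×365 + 8×366 = 13148 days.
Total: 161 + 13148 + 327 = 13636 days.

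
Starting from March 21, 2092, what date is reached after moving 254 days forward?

November 30, 2092

Count 254 days after March 21, 2092:
March 2092: 31 − 21 = 10 days remain.
Then April (30), May (31), June (30), July (31), August (31), September (30), October (31): 30 + 31 + 30 + 31 + 31 + 30 + 31 = 214 days.
November 1–30, 2092: 30 days.
Total: 10 + 214 + 30 = 254 days.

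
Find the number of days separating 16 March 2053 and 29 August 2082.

From March 16, 2053 to March 16, 2082: 29 years, of which 7 contain a Feb 29 — 22×365 + 7×366 = 10592 days.
March 2082: 31 − 16 = 15 days remain.
Then April (30), May (31), June (30), July (31): 30 + 31 + 30 + 31 = 122 days.
August 1–29, 2082: 29 days.
Residual: 166 days.
Total: 10758 days.

10758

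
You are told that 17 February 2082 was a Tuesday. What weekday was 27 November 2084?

February 2082: 28 − 17 = 11 days remain (2082 is not a leap year, so February has 28 days).
Then 32 full months totalling 976 days.
November 1–27, 2084: 27 days.
Total: 11 + 976 + 27 = 1014 days.
1014 mod 7 = 6, so 6 days after Tuesday is Monday.

Monday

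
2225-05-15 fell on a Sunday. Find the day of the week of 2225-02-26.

Saturday

Count forward from the earlier date (February 26, 2225) to the later (May 15, 2225):
February 2225: 28 − 26 = 2 days remain (2225 is not a leap year, so February has 28 days).
Then March (31), April (30): 31 + 30 = 61 days.
May 1–15, 2225: 15 days.
Total: 2 + 61 + 15 = 78 days.
78 mod 7 = 1, so 1 day before Sunday is Saturday.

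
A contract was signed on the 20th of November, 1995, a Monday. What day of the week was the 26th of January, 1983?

Count forward from the earlier date (January 26, 1983) to the later (November 20, 1995):
From January 26, 1983 to January 26, 1995: 12 years, of which 3 contain a Feb 29 — 9×365 + 3×366 = 4383 days.
January 1995: 31 − 26 = 5 days remain.
Then 9 full months totalling 273 days.
November 1–20, 1995: 20 days.
Residual: 298 days.
Total: 4681 days.
4681 mod 7 = 5, so 5 days before Monday is Wednesday.

Wednesday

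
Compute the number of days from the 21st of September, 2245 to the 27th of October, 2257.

4419

From September 21, 2245 to September 21, 2257: 12 years, of which 3 contain a Feb 29 — 9×365 + 3×366 = 4383 days.
September 2257: 30 − 21 = 9 days remain.
October 1–27, 2257: 27 days.
Residual: 36 days.
Total: 4419 days.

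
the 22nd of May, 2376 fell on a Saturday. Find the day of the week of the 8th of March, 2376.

Count forward from the earlier date (March 8, 2376) to the later (May 22, 2376):
March 2376: 31 − 8 = 23 days remain.
Then April (30): 30 days.
May 1–22, 2376: 22 days.
Total: 23 + 30 + 22 = 75 days.
75 mod 7 = 5, so 5 days before Saturday is Monday.

Monday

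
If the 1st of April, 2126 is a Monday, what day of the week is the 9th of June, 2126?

Sunday

April 2126: 30 − 1 = 29 days remain.
Then May (31): 31 days.
June 1–9, 2126: 9 days.
Total: 29 + 31 + 9 = 69 days.
69 mod 7 = 6, so 6 days after Monday is Sunday.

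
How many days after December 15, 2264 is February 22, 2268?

December 15, 2264 → December 15, 2265: 365 days.
December 15, 2265 → December 15, 2266: 365 days.
December 15, 2266 → December 15, 2267: 365 days.
December 2267: 31 − 15 = 16 days remain.
Then January (31): 31 days.
February 1–22, 2268: 22 days (2268 is a leap year).
Residual: 69 days.
Total: 1164 days.

1164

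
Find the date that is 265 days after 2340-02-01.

2340-10-23

Count 265 days after February 1, 2340:
February 2340: 29 − 1 = 28 days remain (2340 is a leap year, so February has 29 days).
Then March (31), April (30), May (31), June (30), July (31), August (31), September (30): 31 + 30 + 31 + 30 + 31 + 31 + 30 = 214 days.
October 1–23, 2340: 23 days.
Total: 28 + 214 + 23 = 265 days.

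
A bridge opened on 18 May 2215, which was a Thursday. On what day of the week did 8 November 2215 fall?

May 2215: 31 − 18 = 13 days remain.
Then June (30), July (31), August (31), September (30), October (31): 30 + 31 + 31 + 30 + 31 = 153 days.
November 1–8, 2215: 8 days.
Total: 13 + 153 + 8 = 174 days.
174 mod 7 = 6, so 6 days after Thursday is Wednesday.

Wednesday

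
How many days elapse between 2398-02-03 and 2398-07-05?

152

February 2398: 28 − 3 = 25 days remain (2398 is not a leap year, so February has 28 days).
Then March (31), April (30), May (31), June (30): 31 + 30 + 31 + 30 = 122 days.
July 1–5, 2398: 5 days.
Total: 25 + 122 + 5 = 152 days.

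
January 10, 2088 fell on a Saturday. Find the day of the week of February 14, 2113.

Day-of-year of January 10, 2088: 10.
Day-of-year of February 14, 2113: 45.
2088 has 366 days, so 366 − 10 = 356 days remain in 2088.
Full years 2089–2112: 19 common + 5 leap = 19×365 + 5×366 = 8765 days.
Total: 356 + 8765 + 45 = 9166 days.
9166 mod 7 = 3, so 3 days after Saturday is Tuesday.

Tuesday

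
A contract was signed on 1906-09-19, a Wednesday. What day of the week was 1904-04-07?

Count forward from the earlier date (April 7, 1904) to the later (September 19, 1906):
April 1904: 30 − 7 = 23 days remain.
Then 28 full months totalling 853 days.
September 1–19, 1906: 19 days.
Total: 23 + 853 + 19 = 895 days.
895 mod 7 = 6, so 6 days before Wednesday is Thursday.

Thursday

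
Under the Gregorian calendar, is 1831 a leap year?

No

1831 is not a leap year.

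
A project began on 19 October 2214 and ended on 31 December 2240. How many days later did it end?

9570

Day-of-year of October 19, 2214: 292.
Day-of-year of December 31, 2240: 366.
2214 has 365 days, so 365 − 292 = 73 days remain in 2214.
Full years 2215–2239: 19 common + 6 leap = 19×365 + 6×366 = 9131 days.
Total: 73 + 9131 + 366 = 9570 days.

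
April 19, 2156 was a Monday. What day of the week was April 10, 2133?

Count forward from the earlier date (April 10, 2133) to the later (April 19, 2156):
Day-of-year of April 10, 2133: 100.
Day-of-year of April 19, 2156: 110.
2133 has 365 days, so 365 − 100 = 265 days remain in 2133.
Full years 2134–2155: 17 common + 5 leap = 17×365 + 5×366 = 8035 days.
Total: 265 + 8035 + 110 = 8410 days.
8410 mod 7 = 3, so 3 days before Monday is Friday.

Friday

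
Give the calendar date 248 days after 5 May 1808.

8 January 1809

Count 248 days after May 5, 1808:
May 1808: 31 − 5 = 26 days remain.
Then June (30), July (31), August (31), September (30), October (31), November (30), December (31): 30 + 31 + 31 + 30 + 31 + 30 + 31 = 214 days.
January 1–8, 1809: 8 days.
Residual: 248 days.
Total: 248 days.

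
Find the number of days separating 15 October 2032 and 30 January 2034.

October 15, 2032 → October 15, 2033: 365 days.
October 2033: 31 − 15 = 16 days remain.
Then November (30), December (31): 30 + 31 = 61 days.
January 1–30, 2034: 30 days.
Residual: 107 days.
Total: 472 days.

472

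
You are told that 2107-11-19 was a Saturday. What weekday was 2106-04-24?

Count forward from the earlier date (April 24, 2106) to the later (November 19, 2107):
Day-of-year of April 24, 2106: 114.
Day-of-year of November 19, 2107: 323.
2106 has 365 days, so 365 − 114 = 251 days remain in 2106.
Total: 251 + 323 = 574 days.
574 is a multiple of 7, so 2106-04-24 falls on the same weekday: Saturday.

Saturday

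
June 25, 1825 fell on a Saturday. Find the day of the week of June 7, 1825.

Tuesday

Count forward from the earlier date (June 7, 1825) to the later (June 25, 1825):
Within June 1825: 25 − 7 = 18 days.
18 mod 7 = 4, so 4 days before Saturday is Tuesday.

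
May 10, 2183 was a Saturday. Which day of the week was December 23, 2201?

Wednesday

Day-of-year of May 10, 2183: 130.
Day-of-year of December 23, 2201: 357.
2183 has 365 days, so 365 − 130 = 235 days remain in 2183.
Full years 2184–2200: 13 common + 4 leap = 13×365 + 4×366 = 6209 days.
Total: 235 + 6209 + 357 = 6801 days.
6801 mod 7 = 4, so 4 days after Saturday is Wednesday.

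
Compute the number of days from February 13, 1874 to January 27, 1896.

8018

From February 13, 1874 to February 13, 1895: 21 years, of which 5 contain a Feb 29 — 16×365 + 5×366 = 7670 days.
February 1895: 28 − 13 = 15 days remain (1895 is not a leap year, so February has 28 days).
Then 10 full months totalling 306 days.
January 1–27, 1896: 27 days.
Residual: 348 days.
Total: 8018 days.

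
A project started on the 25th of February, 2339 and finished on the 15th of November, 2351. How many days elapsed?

4646

Day-of-year of February 25, 2339: 56.
Day-of-year of November 15, 2351: 319.
2339 has 365 days, so 365 − 56 = 309 days remain in 2339.
Full years 2340–2350: 8 common + 3 leap = 8×365 + 3×366 = 4018 days.
Total: 309 + 4018 + 319 = 4646 days.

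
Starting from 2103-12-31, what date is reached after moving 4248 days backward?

2092-05-13

Count 4248 days before December 31, 2103:
Day-of-year of May 13, 2092: 134.
Day-of-year of December 31, 2103: 365.
2092 has 366 days, so 366 − 134 = 232 days remain in 2092.
Full years 2093–2102: 9 common + 1 leap = 9×365 + 1×366 = 3651 days.
Total: 232 + 3651 + 365 = 4248 days.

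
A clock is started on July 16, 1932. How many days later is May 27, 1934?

July 1932: 31 − 16 = 15 days remain.
Then 21 full months totalling 638 days.
May 1–27, 1934: 27 days.
Total: 15 + 638 + 27 = 680 days.

680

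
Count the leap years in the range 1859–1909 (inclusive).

12

Years divisible by 4: 1860, 1864, …, 1908 — 13 in all.
Of these, 1900 is divisible by 100 but not 400, so not leap.
Leap years: 13 − 1 = 12.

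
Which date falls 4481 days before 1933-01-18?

1920-10-12

Count 4481 days before January 18, 1933:
From October 12, 1920 to October 12, 1932: 12 years, of which 3 contain a Feb 29 — 9×365 + 3×366 = 4383 days.
October 1932: 31 − 12 = 19 days remain.
Then November (30), December (31): 30 + 31 = 61 days.
January 1–18, 1933: 18 days.
Residual: 98 days.
Total: 4481 days.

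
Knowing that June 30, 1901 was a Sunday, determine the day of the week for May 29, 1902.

Thursday

June 1901: 30 − 30 = 0 days remain.
Then 10 full months totalling 304 days.
May 1–29, 1902: 29 days.
Residual: 333 days.
Total: 333 days.
333 mod 7 = 4, so 4 days after Sunday is Thursday.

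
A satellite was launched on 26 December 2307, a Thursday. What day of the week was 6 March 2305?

Monday

Count forward from the earlier date (March 6, 2305) to the later (December 26, 2307):
Day-of-year of March 6, 2305: 65.
Day-of-year of December 26, 2307: 360.
2305 has 365 days, so 365 − 65 = 300 days remain in 2305.
Full years: 2306: 365. Sum = 365.
Total: 300 + 365 + 360 = 1025 days.
1025 mod 7 = 3, so 3 days before Thursday is Monday.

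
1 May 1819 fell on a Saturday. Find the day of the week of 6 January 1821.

May 1, 1819 → May 1, 1820: 366 days (1820 is a leap year).
May 1820: 31 − 1 = 30 days remain.
Then June (30), July (31), August (31), September (30), October (31), November (30), December (31): 30 + 31 + 31 + 30 + 31 + 30 + 31 = 214 days.
January 1–6, 1821: 6 days.
Residual: 250 days.
Total: 616 days.
616 is a multiple of 7, so 6 January 1821 falls on the same weekday: Saturday.

Saturday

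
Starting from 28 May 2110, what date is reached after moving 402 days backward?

21 April 2109

Count 402 days before May 28, 2110:
April 2109: 30 − 21 = 9 days remain.
Then 12 full months totalling 365 days.
May 1–28, 2110: 28 days.
Total: 9 + 365 + 28 = 402 days.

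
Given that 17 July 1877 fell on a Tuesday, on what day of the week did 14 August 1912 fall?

Day-of-year of July 17, 1877: 198.
Day-of-year of August 14, 1912: 227.
1877 has 365 days, so 365 − 198 = 167 days remain in 1877.
Full years 1878–1911: 27 common + 7 leap = 27×365 + 7×366 = 12417 days.
Total: 167 + 12417 + 227 = 12811 days.
12811 mod 7 = 1, so 1 day after Tuesday is Wednesday.

Wednesday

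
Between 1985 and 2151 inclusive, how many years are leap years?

Years divisible by 4: 1988, 1992, …, 2148 — 41 in all.
Of these, 2100 is divisible by 100 but not 400, so not leap.
2000 is divisible by 400, so still leap.
Leap years: 41 − 1 = 40.

40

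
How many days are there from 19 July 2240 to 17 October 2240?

July 2240: 31 − 19 = 12 days remain.
Then August (31), September (30): 31 + 30 = 61 days.
October 1–17, 2240: 17 days.
Total: 12 + 61 + 17 = 90 days.

90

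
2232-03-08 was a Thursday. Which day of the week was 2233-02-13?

March 2232: 31 − 8 = 23 days remain.
Then 10 full months totalling 306 days.
February 1–13, 2233: 13 days (2233 is not a leap year).
Total: 23 + 306 + 13 = 342 days.
342 mod 7 = 6, so 6 days after Thursday is Wednesday.

Wednesday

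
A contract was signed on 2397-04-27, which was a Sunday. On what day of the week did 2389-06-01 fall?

Thursday

Count forward from the earlier date (June 1, 2389) to the later (April 27, 2397):
Day-of-year of June 1, 2389: 152.
Day-of-year of April 27, 2397: 117.
2389 has 365 days, so 365 − 152 = 213 days remain in 2389.
Full years 2390–2396: 5 common + 2 leap = 5×365 + 2×366 = 2557 days.
Total: 213 + 2557 + 117 = 2887 days.
2887 mod 7 = 3, so 3 days before Sunday is Thursday.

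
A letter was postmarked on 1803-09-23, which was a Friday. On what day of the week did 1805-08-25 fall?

Sunday

September 1803: 30 − 23 = 7 days remain.
Then 22 full months totalling 670 days.
August 1–25, 1805: 25 days.
Total: 7 + 670 + 25 = 702 days.
702 mod 7 = 2, so 2 days after Friday is Sunday.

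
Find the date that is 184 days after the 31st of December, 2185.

the 3rd of July, 2186

Count 184 days after December 31, 2185:
December 2185: 31 − 31 = 0 days remain.
Then January (31), February 2186 (28), March (31), April (30), May (31), June (30): 31 + 28 + 31 + 30 + 31 + 30 = 181 days.
July 1–3, 2186: 3 days.
Residual: 184 days.
Total: 184 days.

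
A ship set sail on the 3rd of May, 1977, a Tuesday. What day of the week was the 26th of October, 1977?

May 1977: 31 − 3 = 28 days remain.
Then June (30), July (31), August (31), September (30): 30 + 31 + 31 + 30 = 122 days.
October 1–26, 1977: 26 days.
Total: 28 + 122 + 26 = 176 days.
176 mod 7 = 1, so 1 day after Tuesday is Wednesday.

Wednesday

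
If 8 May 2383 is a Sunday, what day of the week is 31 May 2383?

Within May 2383: 31 − 8 = 23 days.
23 mod 7 = 2, so 2 days after Sunday is Tuesday.

Tuesday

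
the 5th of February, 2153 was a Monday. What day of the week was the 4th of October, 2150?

Count forward from the earlier date (October 4, 2150) to the later (February 5, 2153):
October 4, 2150 → October 4, 2151: 365 days.
October 4, 2151 → October 4, 2152: 366 days (2152 is a leap year).
October 2152: 31 − 4 = 27 days remain.
Then November (30), December (31), January (31): 30 + 31 + 31 = 92 days.
February 1–5, 2153: 5 days (2153 is not a leap year).
Residual: 124 days.
Total: 855 days.
855 mod 7 = 1, so 1 day before Monday is Sunday.

Sunday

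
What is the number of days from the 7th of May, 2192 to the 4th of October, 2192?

May 2192: 31 − 7 = 24 days remain.
Then June (30), July (31), August (31), September (30): 30 + 31 + 31 + 30 = 122 days.
October 1–4, 2192: 4 days.
Total: 24 + 122 + 4 = 150 days.

150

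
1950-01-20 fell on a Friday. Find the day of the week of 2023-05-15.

From January 20, 1950 to January 20, 2023: 73 years, of which 18 contain a Feb 29 — 55×365 + 18×366 = 26663 days.
(2000 is a leap year (divisible by 400).)
January 2023: 31 − 20 = 11 days remain.
Then February 2023 (28), March (31), April (30): 28 + 31 + 30 = 89 days.
May 1–15, 2023: 15 days.
Residual: 115 days.
Total: 26778 days.
26778 mod 7 = 3, so 3 days after Friday is Monday.

Monday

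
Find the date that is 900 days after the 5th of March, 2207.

the 21st of August, 2209

Count 900 days after March 5, 2207:
Day-of-year of March 5, 2207: 64.
Day-of-year of August 21, 2209: 233.
2207 has 365 days, so 365 − 64 = 301 days remain in 2207.
Full years: 2208: 366. Sum = 366.
Total: 301 + 366 + 233 = 900 days.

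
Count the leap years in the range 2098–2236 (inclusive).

33

Years divisible by 4: 2100, 2104, …, 2236 — 35 in all.
Of these, 2100, 2200 are divisible by 100 but not 400, so not leap.
Leap years: 35 − 2 = 33.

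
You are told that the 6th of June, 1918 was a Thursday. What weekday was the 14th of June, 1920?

June 6, 1918 → June 6, 1919: 365 days.
June 6, 1919 → June 6, 1920: 366 days (1920 is a leap year).
Within June 1920: 14 − 6 = 8 days.
Total: 739 days.
739 mod 7 = 4, so 4 days after Thursday is Monday.

Monday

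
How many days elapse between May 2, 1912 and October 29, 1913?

May 1912: 31 − 2 = 29 days remain.
Then 16 full months totalling 487 days.
October 1–29, 1913: 29 days.
Total: 29 + 487 + 29 = 545 days.

545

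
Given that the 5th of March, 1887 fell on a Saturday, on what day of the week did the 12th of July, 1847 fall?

Count forward from the earlier date (July 12, 1847) to the later (March 5, 1887):
From July 12, 1847 to July 12, 1886: 39 years, of which 10 contain a Feb 29 — 29×365 + 10×366 = 14245 days.
July 1886: 31 − 12 = 19 days remain.
Then August (31), September (30), October (31), November (30), December (31), January (31), February 1887 (28): 31 + 30 + 31 + 30 + 31 + 31 + 28 = 212 days.
March 1–5, 1887: 5 days.
Residual: 236 days.
Total: 14481 days.
14481 mod 7 = 5, so 5 days before Saturday is Monday.

Monday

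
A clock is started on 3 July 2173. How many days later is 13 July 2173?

Within July 2173: 13 − 3 = 10 days.

10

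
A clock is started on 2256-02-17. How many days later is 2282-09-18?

From February 17, 2256 to February 17, 2282: 26 years, of which 7 contain a Feb 29 — 19×365 + 7×366 = 9497 days.
February 2282: 28 − 17 = 11 days remain (2282 is not a leap year, so February has 28 days).
Then March (31), April (30), May (31), June (30), July (31), August (31): 31 + 30 + 31 + 30 + 31 + 31 = 184 days.
September 1–18, 2282: 18 days.
Residual: 213 days.
Total: 9710 days.

9710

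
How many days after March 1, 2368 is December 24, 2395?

10159

Day-of-year of March 1, 2368: 61.
Day-of-year of December 24, 2395: 358.
2368 has 366 days, so 366 − 61 = 305 days remain in 2368.
Full years 2369–2394: 20 common + 6 leap = 20×365 + 6×366 = 9496 days.
Total: 305 + 9496 + 358 = 10159 days.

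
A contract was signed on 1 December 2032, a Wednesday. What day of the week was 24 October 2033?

December 2032: 31 − 1 = 30 days remain.
Then 9 full months totalling 273 days.
October 1–24, 2033: 24 days.
Residual: 327 days.
Total: 327 days.
327 mod 7 = 5, so 5 days after Wednesday is Monday.

Monday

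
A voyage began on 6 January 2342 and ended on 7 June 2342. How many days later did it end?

January 2342: 31 − 6 = 25 days remain.
Then February 2342 (28), March (31), April (30), May (31): 28 + 31 + 30 + 31 = 120 days.
June 1–7, 2342: 7 days.
Total: 25 + 120 + 7 = 152 days.

152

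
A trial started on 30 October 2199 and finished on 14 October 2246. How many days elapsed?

From October 30, 2199 to October 30, 2245: 46 years, of which 11 contain a Feb 29 — 35×365 + 11×366 = 16801 days.
(2200 is not a leap year (divisible by 100 but not 400).)
October 2245: 31 − 30 = 1 day remains.
Then 11 full months totalling 334 days.
October 1–14, 2246: 14 days.
Residual: 349 days.
Total: 17150 days.

17150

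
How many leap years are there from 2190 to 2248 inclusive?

14

Years divisible by 4: 2192, 2196, …, 2248 — 15 in all.
Of these, 2200 is divisible by 100 but not 400, so not leap.
Leap years: 15 − 1 = 14.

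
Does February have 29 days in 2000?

Yes

2000 is a leap year (divisible by 400).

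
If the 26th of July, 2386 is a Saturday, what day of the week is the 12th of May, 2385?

Count forward from the earlier date (May 12, 2385) to the later (July 26, 2386):
May 12, 2385 → May 12, 2386: 365 days.
May 2386: 31 − 12 = 19 days remain.
Then June (30): 30 days.
July 1–26, 2386: 26 days.
Residual: 75 days.
Total: 440 days.
440 mod 7 = 6, so 6 days before Saturday is Sunday.

Sunday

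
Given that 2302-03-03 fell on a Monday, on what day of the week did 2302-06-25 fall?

Wednesday

March 2302: 31 − 3 = 28 days remain.
Then April (30), May (31): 30 + 31 = 61 days.
June 1–25, 2302: 25 days.
Total: 28 + 61 + 25 = 114 days.
114 mod 7 = 2, so 2 days after Monday is Wednesday.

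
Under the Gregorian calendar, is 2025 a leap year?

No

2025 is not a leap year.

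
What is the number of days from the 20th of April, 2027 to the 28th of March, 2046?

Day-of-year of April 20, 2027: 110.
Day-of-year of March 28, 2046: 87.
2027 has 365 days, so 365 − 110 = 255 days remain in 2027.
Full years 2028–2045: 13 common + 5 leap = 13×365 + 5×366 = 6575 days.
Total: 255 + 6575 + 87 = 6917 days.

6917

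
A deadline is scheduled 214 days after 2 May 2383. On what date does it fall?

2 December 2383

Count 214 days after May 2, 2383:
May 2383: 31 − 2 = 29 days remain.
Then June (30), July (31), August (31), September (30), October (31), November (30): 30 + 31 + 31 + 30 + 31 + 30 = 183 days.
December 1–2, 2383: 2 days.
Total: 29 + 183 + 2 = 214 days.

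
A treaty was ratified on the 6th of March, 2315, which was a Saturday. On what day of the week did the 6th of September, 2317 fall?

March 6, 2315 → March 6, 2316: 366 days (2316 is a leap year).
March 6, 2316 → March 6, 2317: 365 days.
March 2317: 31 − 6 = 25 days remain.
Then April (30), May (31), June (30), July (31), August (31): 30 + 31 + 30 + 31 + 31 = 153 days.
September 1–6, 2317: 6 days.
Residual: 184 days.
Total: 915 days.
915 mod 7 = 5, so 5 days after Saturday is Thursday.

Thursday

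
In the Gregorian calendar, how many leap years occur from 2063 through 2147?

Years divisible by 4: 2064, 2068, …, 2144 — 21 in all.
Of these, 2100 is divisible by 100 but not 400, so not leap.
Leap years: 21 − 1 = 20.

20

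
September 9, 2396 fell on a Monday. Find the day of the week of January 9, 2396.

Tuesday

Count forward from the earlier date (January 9, 2396) to the later (September 9, 2396):
January 2396: 31 − 9 = 22 days remain.
Then February 2396 (29), March (31), April (30), May (31), June (30), July (31), August (31): 29 + 31 + 30 + 31 + 30 + 31 + 31 = 213 days.
September 1–9, 2396: 9 days.
Total: 22 + 213 + 9 = 244 days.
244 mod 7 = 6, so 6 days before Monday is Tuesday.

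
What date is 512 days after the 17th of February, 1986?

the 14th of July, 1987

Count 512 days after February 17, 1986:
February 17, 1986 → February 17, 1987: 365 days.
February 1987: 28 − 17 = 11 days remain (1987 is not a leap year, so February has 28 days).
Then March (31), April (30), May (31), June (30): 31 + 30 + 31 + 30 = 122 days.
July 1–14, 1987: 14 days.
Residual: 147 days.
Total: 512 days.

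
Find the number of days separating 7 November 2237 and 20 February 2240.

835

Day-of-year of November 7, 2237: 311.
Day-of-year of February 20, 2240: 51.
2237 has 365 days, so 365 − 311 = 54 days remain in 2237.
Full years: 2238: 365; 2239: 365. Sum = 730.
Total: 54 + 730 + 51 = 835 days.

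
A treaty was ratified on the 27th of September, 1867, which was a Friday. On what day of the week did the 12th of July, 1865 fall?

Count forward from the earlier date (July 12, 1865) to the later (September 27, 1867):
July 1865: 31 − 12 = 19 days remain.
Then 25 full months totalling 761 days.
September 1–27, 1867: 27 days.
Total: 19 + 761 + 27 = 807 days.
807 mod 7 = 2, so 2 days before Friday is Wednesday.

Wednesday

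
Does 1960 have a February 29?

1960 is a leap year.

Yes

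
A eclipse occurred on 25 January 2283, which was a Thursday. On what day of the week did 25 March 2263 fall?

Count forward from the earlier date (March 25, 2263) to the later (January 25, 2283):
Day-of-year of March 25, 2263: 84.
Day-of-year of January 25, 2283: 25.
2263 has 365 days, so 365 − 84 = 281 days remain in 2263.
Full years 2264–2282: 14 common + 5 leap = 14×365 + 5×366 = 6940 days.
Total: 281 + 6940 + 25 = 7246 days.
7246 mod 7 = 1, so 1 day before Thursday is Wednesday.

Wednesday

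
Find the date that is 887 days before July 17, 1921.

February 11, 1919

Count 887 days before July 17, 1921:
Day-of-year of February 11, 1919: 42.
Day-of-year of July 17, 1921: 198.
1919 has 365 days, so 365 − 42 = 323 days remain in 1919.
Full years: 1920: 366. Sum = 366.
Total: 323 + 366 + 198 = 887 days.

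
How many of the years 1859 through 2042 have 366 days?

45

Years divisible by 4: 1860, 1864, …, 2040 — 46 in all.
Of these, 1900 is divisible by 100 but not 400, so not leap.
2000 is divisible by 400, so still leap.
Leap years: 46 − 1 = 45.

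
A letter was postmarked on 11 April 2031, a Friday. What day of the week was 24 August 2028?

Thursday

Count forward from the earlier date (August 24, 2028) to the later (April 11, 2031):
August 24, 2028 → August 24, 2029: 365 days.
August 24, 2029 → August 24, 2030: 365 days.
August 2030: 31 − 24 = 7 days remain.
Then September (30), October (31), November (30), December (31), January (31), February 2031 (28), March (31): 30 + 31 + 30 + 31 + 31 + 28 + 31 = 212 days.
April 1–11, 2031: 11 days.
Residual: 230 days.
Total: 960 days.
960 mod 7 = 1, so 1 day before Friday is Thursday.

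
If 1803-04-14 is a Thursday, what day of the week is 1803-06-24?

April 1803: 30 − 14 = 16 days remain.
Then May (31): 31 days.
June 1–24, 1803: 24 days.
Total: 16 + 31 + 24 = 71 days.
71 mod 7 = 1, so 1 day after Thursday is Friday.

Friday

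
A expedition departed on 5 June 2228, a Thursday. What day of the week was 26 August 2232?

Day-of-year of June 5, 2228: 157.
Day-of-year of August 26, 2232: 239.
2228 has 366 days, so 366 − 157 = 209 days remain in 2228.
Full years: 2229: 365; 2230: 365; 2231: 365. Sum = 1095.
Total: 209 + 1095 + 239 = 1543 days.
1543 mod 7 = 3, so 3 days after Thursday is Sunday.

Sunday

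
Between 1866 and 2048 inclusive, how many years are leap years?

45

Years divisible by 4: 1868, 1872, …, 2048 — 46 in all.
Of these, 1900 is divisible by 100 but not 400, so not leap.
2000 is divisible by 400, so still leap.
Leap years: 46 − 1 = 45.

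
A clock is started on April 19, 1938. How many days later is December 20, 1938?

April 1938: 30 − 19 = 11 days remain.
Then May (31), June (30), July (31), August (31), September (30), October (31), November (30): 31 + 30 + 31 + 31 + 30 + 31 + 30 = 214 days.
December 1–20, 1938: 20 days.
Total: 11 + 214 + 20 = 245 days.

245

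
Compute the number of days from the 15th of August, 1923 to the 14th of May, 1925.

August 1923: 31 − 15 = 16 days remain.
Then 20 full months totalling 608 days.
May 1–14, 1925: 14 days.
Total: 16 + 608 + 14 = 638 days.

638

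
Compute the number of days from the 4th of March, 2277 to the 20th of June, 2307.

11064

Day-of-year of March 4, 2277: 63.
Day-of-year of June 20, 2307: 171.
2277 has 365 days, so 365 − 63 = 302 days remain in 2277.
Full years 2278–2306: 23 common + 6 leap = 23×365 + 6×366 = 10591 days.
Total: 302 + 10591 + 171 = 11064 days.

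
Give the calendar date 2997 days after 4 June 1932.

18 August 1940

Count 2997 days after June 4, 1932:
Day-of-year of June 4, 1932: 156.
Day-of-year of August 18, 1940: 231.
1932 has 366 days, so 366 − 156 = 210 days remain in 1932.
Full years 1933–1939: 6 common + 1 leap = 6×365 + 1×366 = 2556 days.
Total: 210 + 2556 + 231 = 2997 days.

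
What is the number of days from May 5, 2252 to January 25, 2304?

From May 5, 2252 to May 5, 2303: 51 years, of which 11 contain a Feb 29 — 40×365 + 11×366 = 18626 days.
(2300 is not a leap year (divisible by 100 but not 400).)
May 2303: 31 − 5 = 26 days remain.
Then June (30), July (31), August (31), September (30), October (31), November (30), December (31): 30 + 31 + 31 + 30 + 31 + 30 + 31 = 214 days.
January 1–25, 2304: 25 days.
Residual: 265 days.
Total: 18891 days.

18891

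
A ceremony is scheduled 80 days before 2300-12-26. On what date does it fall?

2300-10-07

Count 80 days before December 26, 2300:
October 2300: 31 − 7 = 24 days remain.
Then November (30): 30 days.
December 1–26, 2300: 26 days.
Total: 24 + 30 + 26 = 80 days.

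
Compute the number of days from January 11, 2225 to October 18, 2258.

From January 11, 2225 to January 11, 2258: 33 years, of which 8 contain a Feb 29 — 25×365 + 8×366 = 12053 days.
January 2258: 31 − 11 = 20 days remain.
Then February 2258 (28), March (31), April (30), May (31), June (30), July (31), August (31), September (30): 28 + 31 + 30 + 31 + 30 + 31 + 31 + 30 = 242 days.
October 1–18, 2258: 18 days.
Residual: 280 days.
Total: 12333 days.

12333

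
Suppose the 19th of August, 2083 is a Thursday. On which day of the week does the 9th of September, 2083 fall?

Thursday

August 2083: 31 − 19 = 12 days remain.
September 1–9, 2083: 9 days.
Total: 12 + 9 = 21 days.
21 is a multiple of 7, so the 9th of September, 2083 falls on the same weekday: Thursday.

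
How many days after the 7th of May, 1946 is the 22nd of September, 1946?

138

May 1946: 31 − 7 = 24 days remain.
Then June (30), July (31), August (31): 30 + 31 + 31 = 92 days.
September 1–22, 1946: 22 days.
Total: 24 + 92 + 22 = 138 days.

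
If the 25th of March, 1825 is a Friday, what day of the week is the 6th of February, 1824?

Count forward from the earlier date (February 6, 1824) to the later (March 25, 1825):
February 1824: 29 − 6 = 23 days remain (1824 is a leap year, so February has 29 days).
Then 12 full months totalling 365 days.
March 1–25, 1825: 25 days.
Total: 23 + 365 + 25 = 413 days.
413 is a multiple of 7, so the 6th of February, 1824 falls on the same weekday: Friday.

Friday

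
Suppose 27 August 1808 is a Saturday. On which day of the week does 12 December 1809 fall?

Day-of-year of August 27, 1808: 240.
Day-of-year of December 12, 1809: 346.
1808 has 366 days, so 366 − 240 = 126 days remain in 1808.
Total: 126 + 346 = 472 days.
472 mod 7 = 3, so 3 days after Saturday is Tuesday.

Tuesday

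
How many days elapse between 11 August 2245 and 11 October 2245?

August 2245: 31 − 11 = 20 days remain.
Then September (30): 30 days.
October 1–11, 2245: 11 days.
Total: 20 + 30 + 11 = 61 days.

61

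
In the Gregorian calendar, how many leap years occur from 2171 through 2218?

11

Years divisible by 4 in [2171, 2218]: 2172, 2176, 2180, 2184, 2188, 2192, 2196, 2200, 2204, 2208, 2212, 2216.
Of these, 2200 is divisible by 100 but not 400, so not leap.
Leap years: 12 − 1 = 11.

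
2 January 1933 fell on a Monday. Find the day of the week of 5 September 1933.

January 1933: 31 − 2 = 29 days remain.
Then February 1933 (28), March (31), April (30), May (31), June (30), July (31), August (31): 28 + 31 + 30 + 31 + 30 + 31 + 31 = 212 days.
September 1–5, 1933: 5 days.
Total: 29 + 212 + 5 = 246 days.
246 mod 7 = 1, so 1 day after Monday is Tuesday.

Tuesday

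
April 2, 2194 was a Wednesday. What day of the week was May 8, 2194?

April 2194: 30 − 2 = 28 days remain.
May 1–8, 2194: 8 days.
Total: 28 + 8 = 36 days.
36 mod 7 = 1, so 1 day after Wednesday is Thursday.

Thursday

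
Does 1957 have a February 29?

No

1957 is not a leap year.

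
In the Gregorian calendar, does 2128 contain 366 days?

2128 is a leap year.

Yes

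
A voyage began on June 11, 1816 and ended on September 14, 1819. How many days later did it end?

June 11, 1816 → June 11, 1817: 365 days.
June 11, 1817 → June 11, 1818: 365 days.
June 11, 1818 → June 11, 1819: 365 days.
June 1819: 30 − 11 = 19 days remain.
Then July (31), August (31): 31 + 31 = 62 days.
September 1–14, 1819: 14 days.
Residual: 95 days.
Total: 1190 days.

1190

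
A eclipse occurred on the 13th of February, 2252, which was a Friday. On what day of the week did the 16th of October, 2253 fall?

February 13, 2252 → February 13, 2253: 366 days (2252 is a leap year).
February 2253: 28 − 13 = 15 days remain (2253 is not a leap year, so February has 28 days).
Then March (31), April (30), May (31), June (30), July (31), August (31), September (30): 31 + 30 + 31 + 30 + 31 + 31 + 30 = 214 days.
October 1–16, 2253: 16 days.
Residual: 245 days.
Total: 611 days.
611 mod 7 = 2, so 2 days after Friday is Sunday.

Sunday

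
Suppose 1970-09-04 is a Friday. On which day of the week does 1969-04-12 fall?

Saturday

Count forward from the earlier date (April 12, 1969) to the later (September 4, 1970):
Day-of-year of April 12, 1969: 102.
Day-of-year of September 4, 1970: 247.
1969 has 365 days, so 365 − 102 = 263 days remain in 1969.
Total: 263 + 247 = 510 days.
510 mod 7 = 6, so 6 days before Friday is Saturday.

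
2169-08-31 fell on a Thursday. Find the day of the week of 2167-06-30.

Tuesday

Count forward from the earlier date (June 30, 2167) to the later (August 31, 2169):
Day-of-year of June 30, 2167: 181.
Day-of-year of August 31, 2169: 243.
2167 has 365 days, so 365 − 181 = 184 days remain in 2167.
Full years: 2168: 366. Sum = 366.
Total: 184 + 366 + 243 = 793 days.
793 mod 7 = 2, so 2 days before Thursday is Tuesday.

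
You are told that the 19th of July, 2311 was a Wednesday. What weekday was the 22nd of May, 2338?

Sunday

From July 19, 2311 to July 19, 2337: 26 years, of which 7 contain a Feb 29 — 19×365 + 7×366 = 9497 days.
July 2337: 31 − 19 = 12 days remain.
Then 9 full months totalling 273 days.
May 1–22, 2338: 22 days.
Residual: 307 days.
Total: 9804 days.
9804 mod 7 = 4, so 4 days after Wednesday is Sunday.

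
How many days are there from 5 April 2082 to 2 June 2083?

423

April 2082: 30 − 5 = 25 days remain.
Then 13 full months totalling 396 days.
June 1–2, 2083: 2 days.
Total: 25 + 396 + 2 = 423 days.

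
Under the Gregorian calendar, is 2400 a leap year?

2400 is a leap year (divisible by 400).

Yes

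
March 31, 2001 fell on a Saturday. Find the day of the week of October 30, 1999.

Saturday

Count forward from the earlier date (October 30, 1999) to the later (March 31, 2001):
October 1999: 31 − 30 = 1 day remains.
Then 16 full months totalling 486 days.
March 1–31, 2001: 31 days.
Total: 1 + 486 + 31 = 518 days.
518 is a multiple of 7, so October 30, 1999 falls on the same weekday: Saturday.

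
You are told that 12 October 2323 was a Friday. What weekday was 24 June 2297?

Count forward from the earlier date (June 24, 2297) to the later (October 12, 2323):
From June 24, 2297 to June 24, 2323: 26 years, of which 5 contain a Feb 29 — 21×365 + 5×366 = 9495 days.
(2300 is not a leap year (divisible by 100 but not 400).)
June 2323: 30 − 24 = 6 days remain.
Then July (31), August (31), September (30): 31 + 31 + 30 = 92 days.
October 1–12, 2323: 12 days.
Residual: 110 days.
Total: 9605 days.
9605 mod 7 = 1, so 1 day before Friday is Thursday.

Thursday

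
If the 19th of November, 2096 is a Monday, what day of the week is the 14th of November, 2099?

Saturday

Day-of-year of November 19, 2096: 324.
Day-of-year of November 14, 2099: 318.
2096 has 366 days, so 366 − 324 = 42 days remain in 2096.
Full years: 2097: 365; 2098: 365. Sum = 730.
Total: 42 + 730 + 318 = 1090 days.
1090 mod 7 = 5, so 5 days after Monday is Saturday.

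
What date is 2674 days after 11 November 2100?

8 March 2108

Count 2674 days after November 11, 2100:
Day-of-year of November 11, 2100: 315.
Day-of-year of March 8, 2108: 68.
2100 has 365 days, so 365 − 315 = 50 days remain in 2100.
Full years 2101–2107: 6 common + 1 leap = 6×365 + 1×366 = 2556 days.
Total: 50 + 2556 + 68 = 2674 days.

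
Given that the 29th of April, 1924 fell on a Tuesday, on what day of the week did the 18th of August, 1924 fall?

Monday

April 1924: 30 − 29 = 1 day remains.
Then May (31), June (30), July (31): 31 + 30 + 31 = 92 days.
August 1–18, 1924: 18 days.
Total: 1 + 92 + 18 = 111 days.
111 mod 7 = 6, so 6 days after Tuesday is Monday.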